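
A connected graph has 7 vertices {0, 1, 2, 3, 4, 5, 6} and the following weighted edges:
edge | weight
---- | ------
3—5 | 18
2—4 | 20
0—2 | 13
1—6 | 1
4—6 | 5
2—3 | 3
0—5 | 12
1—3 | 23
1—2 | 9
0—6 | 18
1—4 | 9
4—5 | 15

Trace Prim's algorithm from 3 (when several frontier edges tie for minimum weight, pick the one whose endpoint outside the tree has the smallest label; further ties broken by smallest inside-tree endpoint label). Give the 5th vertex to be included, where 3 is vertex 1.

4

Grow the tree from 3 using Prim:
Step 1: cheapest edge leaving the tree is 2—3 (3); add 2.
Step 2: cheapest edge leaving the tree is 1—2 (9); add 1.
Step 3: cheapest edge leaving the tree is 1—6 (1); add 6.
Step 4: cheapest edge leaving the tree is 4—6 (5); add 4.
Step 5: cheapest edge leaving the tree is 0—2 (13); add 0.
Step 6: cheapest edge leaving the tree is 0—5 (12); add 5.
Vertex order: 3, 2, 1, 6, 4, 0, 5. The 5th vertex is 4.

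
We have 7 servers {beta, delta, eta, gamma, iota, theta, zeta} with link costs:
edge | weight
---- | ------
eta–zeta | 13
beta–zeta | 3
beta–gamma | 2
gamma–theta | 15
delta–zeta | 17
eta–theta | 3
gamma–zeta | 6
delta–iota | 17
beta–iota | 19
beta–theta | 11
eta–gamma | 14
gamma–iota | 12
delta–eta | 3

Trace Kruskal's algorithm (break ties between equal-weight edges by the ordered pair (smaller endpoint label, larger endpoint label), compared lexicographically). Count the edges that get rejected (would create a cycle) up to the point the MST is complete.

Kruskal's algorithm — process edges by increasing weight (ties by edge label):
beta–gamma (2): add — endpoints in different components.
beta–zeta (3): add — endpoints in different components.
delta–eta (3): add — endpoints in different components.
eta–theta (3): add — endpoints in different components.
gamma–zeta (6): skip — zeta and gamma already connected.
beta–theta (11): add — endpoints in different components.
gamma–iota (12): add — endpoints in different components.
Edges rejected before the tree was complete: 1.

1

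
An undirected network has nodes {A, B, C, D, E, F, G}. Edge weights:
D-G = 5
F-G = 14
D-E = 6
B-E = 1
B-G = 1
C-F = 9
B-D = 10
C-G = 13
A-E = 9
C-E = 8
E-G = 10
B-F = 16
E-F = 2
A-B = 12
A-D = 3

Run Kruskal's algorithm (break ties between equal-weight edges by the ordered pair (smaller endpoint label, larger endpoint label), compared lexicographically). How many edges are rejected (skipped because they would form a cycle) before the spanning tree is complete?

1

Kruskal: consider edges lightest-first.
B-E (1): add — endpoints in different components.
B-G (1): add — endpoints in different components.
E-F (2): add — endpoints in different components.
A-D (3): add — endpoints in different components.
D-G (5): add — endpoints in different components.
D-E (6): skip — D and E already connected.
C-E (8): add — endpoints in different components.
Edges rejected before the tree was complete: 1.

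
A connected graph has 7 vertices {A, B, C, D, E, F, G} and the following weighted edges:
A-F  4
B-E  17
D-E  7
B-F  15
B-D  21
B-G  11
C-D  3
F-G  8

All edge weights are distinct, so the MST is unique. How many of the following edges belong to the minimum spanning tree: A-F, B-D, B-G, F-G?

3

Sort edges by weight, then run Kruskal:
C-D (3): add — endpoints in different components.
A-F (4): add — endpoints in different components.
D-E (7): add — endpoints in different components.
F-G (8): add — endpoints in different components.
B-G (11): add — endpoints in different components.
B-F (15): skip — B and F already connected.
B-E (17): add — endpoints in different components.
MST edge set: {C-D, A-F, D-E, F-G, B-G, B-E}.
Of the listed edges, {A-F, B-G, F-G} are in the MST → 3.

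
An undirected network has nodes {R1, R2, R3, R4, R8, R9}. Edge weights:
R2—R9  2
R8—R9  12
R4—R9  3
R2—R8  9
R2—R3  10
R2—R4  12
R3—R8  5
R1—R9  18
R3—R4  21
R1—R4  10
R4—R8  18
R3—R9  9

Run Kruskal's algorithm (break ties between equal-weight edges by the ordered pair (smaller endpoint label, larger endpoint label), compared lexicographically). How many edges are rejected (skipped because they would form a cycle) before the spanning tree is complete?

Kruskal: consider edges lightest-first.
R2—R9 (2): add. Components now {R2,R9} {R1} {R3} {R8} {R4}
R4—R9 (3): add. Components now {R2,R4,R9} {R1} {R3} {R8}
R3—R8 (5): add. Components now {R2,R4,R9} {R1} {R3,R8}
R2—R8 (9): add. Components now {R2,R3,R4,R8,R9} {R1}
R3—R9 (9): skip — R9 and R3 already connected.
R1—R4 (10): add. Components now {R1,R2,R3,R4,R8,R9}
Edges rejected before the tree was complete: 1.

1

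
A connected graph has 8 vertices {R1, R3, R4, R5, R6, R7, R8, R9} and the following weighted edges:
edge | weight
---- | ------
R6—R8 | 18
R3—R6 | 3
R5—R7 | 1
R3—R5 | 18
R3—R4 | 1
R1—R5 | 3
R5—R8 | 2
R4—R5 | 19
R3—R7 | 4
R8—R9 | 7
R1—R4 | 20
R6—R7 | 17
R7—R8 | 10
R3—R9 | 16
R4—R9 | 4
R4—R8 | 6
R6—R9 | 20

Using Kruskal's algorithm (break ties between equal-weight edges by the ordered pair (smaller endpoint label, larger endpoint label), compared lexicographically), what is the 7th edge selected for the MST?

R4-R9

Kruskal: consider edges lightest-first.
R3—R4 (1): add — endpoints in different components.
R5—R7 (1): add — endpoints in different components.
R5—R8 (2): add — endpoints in different components.
R1—R5 (3): add — endpoints in different components.
R3—R6 (3): add — endpoints in different components.
R3—R7 (4): add — endpoints in different components.
R4—R9 (4): add — endpoints in different components.
The 7th edge added is R4—R9.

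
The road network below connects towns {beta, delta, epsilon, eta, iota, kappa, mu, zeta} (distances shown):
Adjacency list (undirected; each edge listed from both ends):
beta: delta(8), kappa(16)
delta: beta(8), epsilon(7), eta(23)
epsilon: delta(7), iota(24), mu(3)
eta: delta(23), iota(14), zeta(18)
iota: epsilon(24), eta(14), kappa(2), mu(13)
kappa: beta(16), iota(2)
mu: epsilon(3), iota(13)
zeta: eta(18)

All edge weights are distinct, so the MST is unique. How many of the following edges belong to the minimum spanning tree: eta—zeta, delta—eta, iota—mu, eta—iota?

3

Kruskal: consider edges lightest-first.
iota—kappa (2): add — endpoints in different components.
epsilon—mu (3): add — endpoints in different components.
delta—epsilon (7): add — endpoints in different components.
beta—delta (8): add — endpoints in different components.
iota—mu (13): add — endpoints in different components.
eta—iota (14): add — endpoints in different components.
beta—kappa (16): skip — beta and kappa already connected.
eta—zeta (18): add — endpoints in different components.
MST edge set: {iota—kappa, epsilon—mu, delta—epsilon, beta—delta, iota—mu, eta—iota, eta—zeta}.
Of the listed edges, {eta—zeta, iota—mu, eta—iota} are in the MST → 3.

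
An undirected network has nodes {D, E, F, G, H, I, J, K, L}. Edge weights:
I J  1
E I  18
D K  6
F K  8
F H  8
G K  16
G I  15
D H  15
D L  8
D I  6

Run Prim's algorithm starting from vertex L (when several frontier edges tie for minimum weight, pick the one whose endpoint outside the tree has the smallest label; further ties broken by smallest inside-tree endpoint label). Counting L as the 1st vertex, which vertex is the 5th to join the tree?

K

Prim, starting at L.
Step 1: frontier [D L 8] → take D L (8); add D.
Step 2: frontier [D I 6, D K 6, D H 15] → take D I (6); add I.
Step 3: frontier [D K 6, D H 15, I J 1, G I 15, E I 18] → take I J (1); add J.
Step 4: frontier [D K 6, D H 15, G I 15, E I 18] → take D K (6); add K.
Step 5: frontier [D H 15, G I 15, E I 18, F K 8, G K 16] → take F K (8); add F.
Step 6: frontier [D H 15, F H 8, G I 15, E I 18, G K 16] → take F H (8); add H.
Step 7: frontier [G I 15, E I 18, G K 16] → take G I (15); add G.
Step 8: frontier [E I 18] → take E I (18); add E.
Vertex order: L, D, I, J, K, F, H, G, E. The 5th vertex is K.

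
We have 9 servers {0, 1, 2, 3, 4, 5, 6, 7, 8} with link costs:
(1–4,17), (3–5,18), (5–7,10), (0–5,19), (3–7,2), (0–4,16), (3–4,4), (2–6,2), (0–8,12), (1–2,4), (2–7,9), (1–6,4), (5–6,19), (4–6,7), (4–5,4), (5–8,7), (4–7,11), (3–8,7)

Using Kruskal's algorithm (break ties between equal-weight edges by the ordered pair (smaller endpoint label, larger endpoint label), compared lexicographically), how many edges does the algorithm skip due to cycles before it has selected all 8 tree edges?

Sort edges by weight, then run Kruskal:
2–6 (2): add — endpoints in different components.
3–7 (2): add — endpoints in different components.
1–2 (4): add — endpoints in different components.
1–6 (4): skip — 1 and 6 already connected.
3–4 (4): add — endpoints in different components.
4–5 (4): add — endpoints in different components.
3–8 (7): add — endpoints in different components.
4–6 (7): add — endpoints in different components.
5–8 (7): skip — 5 and 8 already connected.
2–7 (9): skip — 2 and 7 already connected.
5–7 (10): skip — 5 and 7 already connected.
4–7 (11): skip — 4 and 7 already connected.
0–8 (12): add — endpoints in different components.
Edges rejected before the tree was complete: 5.

5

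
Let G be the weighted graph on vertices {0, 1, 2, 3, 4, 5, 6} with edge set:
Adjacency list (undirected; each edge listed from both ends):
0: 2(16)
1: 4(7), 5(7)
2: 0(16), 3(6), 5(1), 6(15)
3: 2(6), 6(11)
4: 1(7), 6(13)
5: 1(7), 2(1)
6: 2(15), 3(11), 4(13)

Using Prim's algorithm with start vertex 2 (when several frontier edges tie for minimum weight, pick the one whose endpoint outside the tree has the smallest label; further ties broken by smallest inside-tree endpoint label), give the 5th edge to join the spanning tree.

3-6

Prim, starting at 2.
Step 1: cheapest edge leaving the tree is 2 5 (1); add 5.
Step 2: cheapest edge leaving the tree is 2 3 (6); add 3.
Step 3: cheapest edge leaving the tree is 1 5 (7); add 1.
Step 4: cheapest edge leaving the tree is 1 4 (7); add 4.
Step 5: cheapest edge leaving the tree is 3 6 (11); add 6.
Step 6: cheapest edge leaving the tree is 0 2 (16); add 0.
The 5th edge added is 3 6.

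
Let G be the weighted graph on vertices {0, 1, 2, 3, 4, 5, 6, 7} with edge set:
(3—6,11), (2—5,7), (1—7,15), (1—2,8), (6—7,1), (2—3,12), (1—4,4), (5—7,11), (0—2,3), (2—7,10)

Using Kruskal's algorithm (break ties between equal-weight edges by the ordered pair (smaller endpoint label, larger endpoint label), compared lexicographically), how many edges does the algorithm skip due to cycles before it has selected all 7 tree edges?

0

Kruskal's algorithm — process edges by increasing weight (ties by edge label):
6—7 (1): add — endpoints in different components.
0—2 (3): add — endpoints in different components.
1—4 (4): add — endpoints in different components.
2—5 (7): add — endpoints in different components.
1—2 (8): add — endpoints in different components.
2—7 (10): add — endpoints in different components.
3—6 (11): add — endpoints in different components.
Edges rejected before the tree was complete: 0.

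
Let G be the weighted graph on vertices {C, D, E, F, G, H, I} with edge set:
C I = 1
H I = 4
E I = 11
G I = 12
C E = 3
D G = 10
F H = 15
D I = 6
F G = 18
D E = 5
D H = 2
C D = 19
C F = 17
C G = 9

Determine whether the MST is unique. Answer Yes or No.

Kruskal: consider edges lightest-first.
C I (1): add — endpoints in different components.
D H (2): add — endpoints in different components.
C E (3): add — endpoints in different components.
H I (4): add — endpoints in different components.
D E (5): skip — D and E already connected.
D I (6): skip — D and I already connected.
C G (9): add — endpoints in different components.
D G (10): skip — D and G already connected.
E I (11): skip — E and I already connected.
G I (12): skip — G and I already connected.
F H (15): add — endpoints in different components.
Every non-tree edge has weight strictly greater than the heaviest edge on the tree path between its endpoints, so the MST is unique.

Yes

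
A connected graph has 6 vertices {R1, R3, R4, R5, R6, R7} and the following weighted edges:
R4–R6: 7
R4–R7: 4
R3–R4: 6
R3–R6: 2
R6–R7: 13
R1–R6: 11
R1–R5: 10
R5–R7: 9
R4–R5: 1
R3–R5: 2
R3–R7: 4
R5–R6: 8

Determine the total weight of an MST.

19

Kruskal: consider edges lightest-first.
R4–R5 (1): add. Components now {R3} {R4,R5} {R6} {R7} {R1}
R3–R5 (2): add. Components now {R3,R4,R5} {R6} {R7} {R1}
R3–R6 (2): add. Components now {R3,R4,R5,R6} {R7} {R1}
R3–R7 (4): add. Components now {R3,R4,R5,R6,R7} {R1}
R4–R7 (4): skip — R4 and R7 already connected.
R3–R4 (6): skip — R3 and R4 already connected.
R4–R6 (7): skip — R4 and R6 already connected.
R5–R6 (8): skip — R5 and R6 already connected.
R5–R7 (9): skip — R5 and R7 already connected.
R1–R5 (10): add. Components now {R1,R3,R4,R5,R6,R7}
MST edges: R4–R5, R3–R5, R3–R6, R3–R7, R1–R5; total weight 1+2+2+4+10 = 19.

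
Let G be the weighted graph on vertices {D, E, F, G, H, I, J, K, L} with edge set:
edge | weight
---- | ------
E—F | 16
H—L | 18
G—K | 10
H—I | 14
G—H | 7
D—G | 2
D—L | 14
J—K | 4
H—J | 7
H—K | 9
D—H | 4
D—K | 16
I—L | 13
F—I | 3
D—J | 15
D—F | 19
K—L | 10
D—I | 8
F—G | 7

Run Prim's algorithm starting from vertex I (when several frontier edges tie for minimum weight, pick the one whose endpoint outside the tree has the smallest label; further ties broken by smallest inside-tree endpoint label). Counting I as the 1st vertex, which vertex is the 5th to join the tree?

Prim, starting at I.
Step 1: cheapest edge leaving the tree is F—I (3); add F.
Step 2: cheapest edge leaving the tree is F—G (7); add G.
Step 3: cheapest edge leaving the tree is D—G (2); add D.
Step 4: cheapest edge leaving the tree is D—H (4); add H.
Step 5: cheapest edge leaving the tree is H—J (7); add J.
Step 6: cheapest edge leaving the tree is J—K (4); add K.
Step 7: cheapest edge leaving the tree is K—L (10); add L.
Step 8: cheapest edge leaving the tree is E—F (16); add E.
Vertex order: I, F, G, D, H, J, K, L, E. The 5th vertex is H.

H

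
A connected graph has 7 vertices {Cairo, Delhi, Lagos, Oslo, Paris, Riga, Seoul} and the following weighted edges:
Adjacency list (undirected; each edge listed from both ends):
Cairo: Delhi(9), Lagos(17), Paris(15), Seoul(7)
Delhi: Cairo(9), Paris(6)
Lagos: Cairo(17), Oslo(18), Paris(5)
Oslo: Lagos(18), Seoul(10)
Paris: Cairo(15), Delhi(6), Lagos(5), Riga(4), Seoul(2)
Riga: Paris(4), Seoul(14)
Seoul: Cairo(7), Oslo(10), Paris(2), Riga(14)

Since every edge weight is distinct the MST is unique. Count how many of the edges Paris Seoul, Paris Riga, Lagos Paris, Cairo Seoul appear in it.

4

Sort edges by weight, then run Kruskal:
Paris Seoul (2): add — endpoints in different components.
Paris Riga (4): add — endpoints in different components.
Lagos Paris (5): add — endpoints in different components.
Delhi Paris (6): add — endpoints in different components.
Cairo Seoul (7): add — endpoints in different components.
Cairo Delhi (9): skip — Delhi and Cairo already connected.
Oslo Seoul (10): add — endpoints in different components.
MST edge set: {Paris Seoul, Paris Riga, Lagos Paris, Delhi Paris, Cairo Seoul, Oslo Seoul}.
Of the listed edges, {Paris Seoul, Paris Riga, Lagos Paris, Cairo Seoul} are in the MST → 4.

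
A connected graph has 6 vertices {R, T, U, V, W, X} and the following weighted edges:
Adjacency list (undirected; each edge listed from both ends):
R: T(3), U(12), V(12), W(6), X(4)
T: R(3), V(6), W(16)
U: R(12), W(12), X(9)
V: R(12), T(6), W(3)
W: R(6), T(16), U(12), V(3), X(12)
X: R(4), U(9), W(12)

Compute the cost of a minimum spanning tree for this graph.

25

Prim, starting at V.
Step 1: cheapest edge leaving the tree is V W (3); add W.
Step 2: cheapest edge leaving the tree is R W (6); add R.
Step 3: cheapest edge leaving the tree is R T (3); add T.
Step 4: cheapest edge leaving the tree is R X (4); add X.
Step 5: cheapest edge leaving the tree is U X (9); add U.
MST edges: V W, R W, R T, R X, U X; total weight 3+6+3+4+9 = 25.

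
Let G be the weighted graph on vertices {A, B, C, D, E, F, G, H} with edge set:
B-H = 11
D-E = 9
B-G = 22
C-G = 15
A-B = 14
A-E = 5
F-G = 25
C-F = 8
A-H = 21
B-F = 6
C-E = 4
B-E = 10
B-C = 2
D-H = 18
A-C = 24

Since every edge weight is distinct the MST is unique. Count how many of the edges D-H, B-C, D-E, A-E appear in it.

3

Kruskal's algorithm — process edges by increasing weight (ties by edge label):
B-C (2): add — endpoints in different components.
C-E (4): add — endpoints in different components.
A-E (5): add — endpoints in different components.
B-F (6): add — endpoints in different components.
C-F (8): skip — C and F already connected.
D-E (9): add — endpoints in different components.
B-E (10): skip — B and E already connected.
B-H (11): add — endpoints in different components.
A-B (14): skip — A and B already connected.
C-G (15): add — endpoints in different components.
MST edge set: {B-C, C-E, A-E, B-F, D-E, B-H, C-G}.
Of the listed edges, {B-C, D-E, A-E} are in the MST → 3.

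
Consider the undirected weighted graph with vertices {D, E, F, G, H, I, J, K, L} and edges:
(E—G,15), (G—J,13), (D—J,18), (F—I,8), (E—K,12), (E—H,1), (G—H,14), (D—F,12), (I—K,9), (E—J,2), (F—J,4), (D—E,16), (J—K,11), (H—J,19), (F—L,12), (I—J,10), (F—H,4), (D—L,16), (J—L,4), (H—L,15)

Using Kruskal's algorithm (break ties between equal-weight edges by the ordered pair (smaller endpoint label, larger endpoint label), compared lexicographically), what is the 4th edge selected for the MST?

Kruskal's algorithm — process edges by increasing weight (ties by edge label):
E—H (1): add — endpoints in different components.
E—J (2): add — endpoints in different components.
F—H (4): add — endpoints in different components.
F—J (4): skip — F and J already connected.
J—L (4): add — endpoints in different components.
F—I (8): add — endpoints in different components.
I—K (9): add — endpoints in different components.
I—J (10): skip — I and J already connected.
J—K (11): skip — J and K already connected.
D—F (12): add — endpoints in different components.
E—K (12): skip — E and K already connected.
F—L (12): skip — F and L already connected.
G—J (13): add — endpoints in different components.
The 4th edge added is J—L.

J-L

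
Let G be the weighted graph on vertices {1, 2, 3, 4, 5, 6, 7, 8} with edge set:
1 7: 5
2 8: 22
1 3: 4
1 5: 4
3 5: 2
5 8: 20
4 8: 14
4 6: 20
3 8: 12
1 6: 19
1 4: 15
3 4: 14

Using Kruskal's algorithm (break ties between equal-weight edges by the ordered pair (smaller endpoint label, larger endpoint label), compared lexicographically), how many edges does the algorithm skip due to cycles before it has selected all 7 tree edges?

5

Kruskal: consider edges lightest-first.
3 5 (2): add — endpoints in different components.
1 3 (4): add — endpoints in different components.
1 5 (4): skip — 1 and 5 already connected.
1 7 (5): add — endpoints in different components.
3 8 (12): add — endpoints in different components.
3 4 (14): add — endpoints in different components.
4 8 (14): skip — 4 and 8 already connected.
1 4 (15): skip — 1 and 4 already connected.
1 6 (19): add — endpoints in different components.
4 6 (20): skip — 4 and 6 already connected.
5 8 (20): skip — 5 and 8 already connected.
2 8 (22): add — endpoints in different components.
Edges rejected before the tree was complete: 5.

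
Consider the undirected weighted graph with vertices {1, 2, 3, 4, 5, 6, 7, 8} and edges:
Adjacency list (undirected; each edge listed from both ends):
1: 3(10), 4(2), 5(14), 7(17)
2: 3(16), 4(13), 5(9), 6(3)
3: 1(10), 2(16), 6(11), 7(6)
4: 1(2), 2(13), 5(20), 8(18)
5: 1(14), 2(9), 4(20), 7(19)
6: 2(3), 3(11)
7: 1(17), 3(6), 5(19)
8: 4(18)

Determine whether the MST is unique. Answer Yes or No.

Yes

Kruskal: consider edges lightest-first.
1 4 (2): add — endpoints in different components.
2 6 (3): add — endpoints in different components.
3 7 (6): add — endpoints in different components.
2 5 (9): add — endpoints in different components.
1 3 (10): add — endpoints in different components.
3 6 (11): add — endpoints in different components.
2 4 (13): skip — 2 and 4 already connected.
1 5 (14): skip — 1 and 5 already connected.
2 3 (16): skip — 2 and 3 already connected.
1 7 (17): skip — 1 and 7 already connected.
4 8 (18): add — endpoints in different components.
Every non-tree edge has weight strictly greater than the heaviest edge on the tree path between its endpoints, so the MST is unique.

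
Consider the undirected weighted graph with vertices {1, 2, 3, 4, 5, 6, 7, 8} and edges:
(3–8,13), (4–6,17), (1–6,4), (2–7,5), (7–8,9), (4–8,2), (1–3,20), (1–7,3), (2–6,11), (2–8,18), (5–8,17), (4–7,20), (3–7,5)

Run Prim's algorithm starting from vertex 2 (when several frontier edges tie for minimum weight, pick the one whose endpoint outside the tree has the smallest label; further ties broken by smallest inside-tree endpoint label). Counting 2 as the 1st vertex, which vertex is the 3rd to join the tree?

Prim, starting at 2.
Step 1: cheapest edge leaving the tree is 2–7 (5); add 7.
Step 2: cheapest edge leaving the tree is 1–7 (3); add 1.
Step 3: cheapest edge leaving the tree is 1–6 (4); add 6.
Step 4: cheapest edge leaving the tree is 3–7 (5); add 3.
Step 5: cheapest edge leaving the tree is 7–8 (9); add 8.
Step 6: cheapest edge leaving the tree is 4–8 (2); add 4.
Step 7: cheapest edge leaving the tree is 5–8 (17); add 5.
Vertex order: 2, 7, 1, 6, 3, 8, 4, 5. The 3rd vertex is 1.

1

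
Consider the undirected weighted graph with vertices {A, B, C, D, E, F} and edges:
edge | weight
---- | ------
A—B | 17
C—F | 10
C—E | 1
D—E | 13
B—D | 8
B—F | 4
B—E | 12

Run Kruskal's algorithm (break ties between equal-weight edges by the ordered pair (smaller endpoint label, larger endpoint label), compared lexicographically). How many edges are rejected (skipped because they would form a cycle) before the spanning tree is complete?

2

Sort edges by weight, then run Kruskal:
C—E (1): add — endpoints in different components.
B—F (4): add — endpoints in different components.
B—D (8): add — endpoints in different components.
C—F (10): add — endpoints in different components.
B—E (12): skip — B and E already connected.
D—E (13): skip — D and E already connected.
A—B (17): add — endpoints in different components.
Edges rejected before the tree was complete: 2.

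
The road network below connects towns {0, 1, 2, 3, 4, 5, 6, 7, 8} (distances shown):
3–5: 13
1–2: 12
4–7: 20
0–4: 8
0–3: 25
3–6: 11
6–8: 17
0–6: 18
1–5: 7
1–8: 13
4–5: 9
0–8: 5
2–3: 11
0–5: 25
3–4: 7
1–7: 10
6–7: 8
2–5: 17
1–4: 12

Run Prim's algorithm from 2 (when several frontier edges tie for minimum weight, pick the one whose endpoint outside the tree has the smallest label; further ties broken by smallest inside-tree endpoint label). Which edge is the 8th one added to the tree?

6-7

Prim, starting at 2.
Step 1: cheapest edge leaving the tree is 2–3 (11); add 3.
Step 2: cheapest edge leaving the tree is 3–4 (7); add 4.
Step 3: cheapest edge leaving the tree is 0–4 (8); add 0.
Step 4: cheapest edge leaving the tree is 0–8 (5); add 8.
Step 5: cheapest edge leaving the tree is 4–5 (9); add 5.
Step 6: cheapest edge leaving the tree is 1–5 (7); add 1.
Step 7: cheapest edge leaving the tree is 1–7 (10); add 7.
Step 8: cheapest edge leaving the tree is 6–7 (8); add 6.
The 8th edge added is 6–7.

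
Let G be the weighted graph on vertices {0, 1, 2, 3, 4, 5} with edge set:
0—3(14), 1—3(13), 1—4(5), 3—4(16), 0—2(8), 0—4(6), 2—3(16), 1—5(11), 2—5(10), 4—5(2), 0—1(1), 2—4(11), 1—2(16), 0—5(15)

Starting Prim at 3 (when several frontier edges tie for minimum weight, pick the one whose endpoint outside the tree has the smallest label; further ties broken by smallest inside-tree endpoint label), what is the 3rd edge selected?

1-4

Prim, starting at 3.
Step 1: cheapest edge leaving the tree is 1—3 (13); add 1.
Step 2: cheapest edge leaving the tree is 0—1 (1); add 0.
Step 3: cheapest edge leaving the tree is 1—4 (5); add 4.
Step 4: cheapest edge leaving the tree is 4—5 (2); add 5.
Step 5: cheapest edge leaving the tree is 0—2 (8); add 2.
The 3rd edge added is 1—4.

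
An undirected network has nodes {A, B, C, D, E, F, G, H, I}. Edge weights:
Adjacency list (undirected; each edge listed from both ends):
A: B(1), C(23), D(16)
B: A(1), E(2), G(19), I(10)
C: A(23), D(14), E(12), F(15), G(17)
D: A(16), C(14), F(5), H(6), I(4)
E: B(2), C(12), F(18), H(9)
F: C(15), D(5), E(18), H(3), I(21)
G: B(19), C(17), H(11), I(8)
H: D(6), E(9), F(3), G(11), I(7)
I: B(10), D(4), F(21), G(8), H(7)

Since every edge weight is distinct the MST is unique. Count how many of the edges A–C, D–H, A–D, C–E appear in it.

Sort edges by weight, then run Kruskal:
A–B (1): add — endpoints in different components.
B–E (2): add — endpoints in different components.
F–H (3): add — endpoints in different components.
D–I (4): add — endpoints in different components.
D–F (5): add — endpoints in different components.
D–H (6): skip — D and H already connected.
H–I (7): skip — H and I already connected.
G–I (8): add — endpoints in different components.
E–H (9): add — endpoints in different components.
B–I (10): skip — B and I already connected.
G–H (11): skip — G and H already connected.
C–E (12): add — endpoints in different components.
MST edge set: {A–B, B–E, F–H, D–I, D–F, G–I, E–H, C–E}.
Of the listed edges, {C–E} are in the MST → 1.

1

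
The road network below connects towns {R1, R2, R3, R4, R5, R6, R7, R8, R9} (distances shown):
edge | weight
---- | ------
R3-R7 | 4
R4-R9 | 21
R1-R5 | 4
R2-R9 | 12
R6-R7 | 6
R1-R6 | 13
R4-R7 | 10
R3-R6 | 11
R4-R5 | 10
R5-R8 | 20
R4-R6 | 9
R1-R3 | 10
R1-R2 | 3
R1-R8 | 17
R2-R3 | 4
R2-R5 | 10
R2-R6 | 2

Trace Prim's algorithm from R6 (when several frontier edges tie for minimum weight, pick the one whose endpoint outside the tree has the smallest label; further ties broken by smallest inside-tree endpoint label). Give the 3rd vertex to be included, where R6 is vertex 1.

R1

Prim's algorithm from R6:
Step 1: cheapest edge leaving the tree is R2-R6 (2); add R2.
Step 2: cheapest edge leaving the tree is R1-R2 (3); add R1.
Step 3: cheapest edge leaving the tree is R2-R3 (4); add R3.
Step 4: cheapest edge leaving the tree is R1-R5 (4); add R5.
Step 5: cheapest edge leaving the tree is R3-R7 (4); add R7.
Step 6: cheapest edge leaving the tree is R4-R6 (9); add R4.
Step 7: cheapest edge leaving the tree is R2-R9 (12); add R9.
Step 8: cheapest edge leaving the tree is R1-R8 (17); add R8.
Vertex order: R6, R2, R1, R3, R5, R7, R4, R9, R8. The 3rd vertex is R1.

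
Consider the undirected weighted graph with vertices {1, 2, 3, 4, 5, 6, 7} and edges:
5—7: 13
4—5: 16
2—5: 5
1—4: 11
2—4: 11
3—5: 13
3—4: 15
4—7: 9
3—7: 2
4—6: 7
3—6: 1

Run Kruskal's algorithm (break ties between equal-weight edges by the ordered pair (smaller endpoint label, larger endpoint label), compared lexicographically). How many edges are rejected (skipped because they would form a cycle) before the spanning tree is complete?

Kruskal's algorithm — process edges by increasing weight (ties by edge label):
3—6 (1): add. Components now {1} {2} {3,6} {4} {5} {7}
3—7 (2): add. Components now {1} {2} {3,6,7} {4} {5}
2—5 (5): add. Components now {1} {2,5} {3,6,7} {4}
4—6 (7): add. Components now {1} {2,5} {3,4,6,7}
4—7 (9): skip — 4 and 7 already connected.
1—4 (11): add. Components now {1,3,4,6,7} {2,5}
2—4 (11): add. Components now {1,2,3,4,5,6,7}
Edges rejected before the tree was complete: 1.

1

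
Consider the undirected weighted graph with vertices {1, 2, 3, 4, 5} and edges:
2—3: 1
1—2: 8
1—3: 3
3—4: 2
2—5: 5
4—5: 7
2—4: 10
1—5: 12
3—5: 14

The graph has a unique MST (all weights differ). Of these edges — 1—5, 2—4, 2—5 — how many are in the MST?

Kruskal's algorithm — process edges by increasing weight (ties by edge label):
2—3 (1): add — endpoints in different components.
3—4 (2): add — endpoints in different components.
1—3 (3): add — endpoints in different components.
2—5 (5): add — endpoints in different components.
MST edge set: {2—3, 3—4, 1—3, 2—5}.
Of the listed edges, {2—5} are in the MST → 1.

1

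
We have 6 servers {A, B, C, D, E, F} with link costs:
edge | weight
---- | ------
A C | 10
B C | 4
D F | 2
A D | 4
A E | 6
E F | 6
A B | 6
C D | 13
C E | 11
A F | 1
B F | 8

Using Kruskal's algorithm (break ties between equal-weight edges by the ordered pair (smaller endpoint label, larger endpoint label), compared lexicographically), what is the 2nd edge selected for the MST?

D-F

Kruskal's algorithm — process edges by increasing weight (ties by edge label):
A F (1): add. Components now {A,F} {B} {C} {D} {E}
D F (2): add. Components now {A,D,F} {B} {C} {E}
A D (4): skip — A and D already connected.
B C (4): add. Components now {A,D,F} {B,C} {E}
A B (6): add. Components now {A,B,C,D,F} {E}
A E (6): add. Components now {A,B,C,D,E,F}
The 2nd edge added is D F.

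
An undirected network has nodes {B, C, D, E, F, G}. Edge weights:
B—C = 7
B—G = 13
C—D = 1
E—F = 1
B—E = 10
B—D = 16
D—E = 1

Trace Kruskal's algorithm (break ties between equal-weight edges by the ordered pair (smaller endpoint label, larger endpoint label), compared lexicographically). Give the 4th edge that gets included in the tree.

Kruskal's algorithm — process edges by increasing weight (ties by edge label):
C—D (1): add. Components now {B} {C,D} {E} {F} {G}
D—E (1): add. Components now {B} {C,D,E} {F} {G}
E—F (1): add. Components now {B} {C,D,E,F} {G}
B—C (7): add. Components now {B,C,D,E,F} {G}
B—E (10): skip — B and E already connected.
B—G (13): add. Components now {B,C,D,E,F,G}
The 4th edge added is B—C.

B-C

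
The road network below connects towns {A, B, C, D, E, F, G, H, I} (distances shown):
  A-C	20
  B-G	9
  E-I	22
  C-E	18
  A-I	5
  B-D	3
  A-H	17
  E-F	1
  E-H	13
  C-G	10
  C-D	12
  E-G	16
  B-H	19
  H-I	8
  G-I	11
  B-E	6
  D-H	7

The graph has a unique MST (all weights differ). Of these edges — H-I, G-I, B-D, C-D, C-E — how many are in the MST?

Sort edges by weight, then run Kruskal:
E-F (1): add — endpoints in different components.
B-D (3): add — endpoints in different components.
A-I (5): add — endpoints in different components.
B-E (6): add — endpoints in different components.
D-H (7): add — endpoints in different components.
H-I (8): add — endpoints in different components.
B-G (9): add — endpoints in different components.
C-G (10): add — endpoints in different components.
MST edge set: {E-F, B-D, A-I, B-E, D-H, H-I, B-G, C-G}.
Of the listed edges, {H-I, B-D} are in the MST → 2.

2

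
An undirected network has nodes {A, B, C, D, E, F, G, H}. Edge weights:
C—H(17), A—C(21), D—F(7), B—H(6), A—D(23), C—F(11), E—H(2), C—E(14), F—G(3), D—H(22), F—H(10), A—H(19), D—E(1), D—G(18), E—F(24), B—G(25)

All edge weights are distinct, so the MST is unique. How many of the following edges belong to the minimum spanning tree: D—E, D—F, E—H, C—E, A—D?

Sort edges by weight, then run Kruskal:
D—E (1): add — endpoints in different components.
E—H (2): add — endpoints in different components.
F—G (3): add — endpoints in different components.
B—H (6): add — endpoints in different components.
D—F (7): add — endpoints in different components.
F—H (10): skip — F and H already connected.
C—F (11): add — endpoints in different components.
C—E (14): skip — C and E already connected.
C—H (17): skip — C and H already connected.
D—G (18): skip — D and G already connected.
A—H (19): add — endpoints in different components.
MST edge set: {D—E, E—H, F—G, B—H, D—F, C—F, A—H}.
Of the listed edges, {D—E, D—F, E—H} are in the MST → 3.

3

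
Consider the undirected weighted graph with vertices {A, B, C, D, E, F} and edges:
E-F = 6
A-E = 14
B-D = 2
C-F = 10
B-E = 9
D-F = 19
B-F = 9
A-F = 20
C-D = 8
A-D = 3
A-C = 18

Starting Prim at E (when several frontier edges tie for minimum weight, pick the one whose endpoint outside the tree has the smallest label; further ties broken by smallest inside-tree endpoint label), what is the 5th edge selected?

C-D

Prim, starting at E.
Step 1: frontier [E-F 6, B-E 9, A-E 14] → take E-F (6); add F.
Step 2: frontier [B-E 9, A-E 14, B-F 9, C-F 10, D-F 19, A-F 20] → take B-E (9); add B.
Step 3: frontier [B-D 2, A-E 14, C-F 10, D-F 19, A-F 20] → take B-D (2); add D.
Step 4: frontier [A-D 3, C-D 8, A-E 14, C-F 10, A-F 20] → take A-D (3); add A.
Step 5: frontier [A-C 18, C-D 8, C-F 10] → take C-D (8); add C.
The 5th edge added is C-D.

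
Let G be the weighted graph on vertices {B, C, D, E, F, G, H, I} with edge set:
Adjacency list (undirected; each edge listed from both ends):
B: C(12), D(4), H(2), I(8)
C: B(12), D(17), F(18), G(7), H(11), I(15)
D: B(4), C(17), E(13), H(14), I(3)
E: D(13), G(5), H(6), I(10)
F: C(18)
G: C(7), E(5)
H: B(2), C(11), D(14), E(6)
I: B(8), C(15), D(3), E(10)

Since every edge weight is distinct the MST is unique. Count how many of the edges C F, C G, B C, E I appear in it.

Kruskal: consider edges lightest-first.
B H (2): add — endpoints in different components.
D I (3): add — endpoints in different components.
B D (4): add — endpoints in different components.
E G (5): add — endpoints in different components.
E H (6): add — endpoints in different components.
C G (7): add — endpoints in different components.
B I (8): skip — B and I already connected.
E I (10): skip — E and I already connected.
C H (11): skip — C and H already connected.
B C (12): skip — B and C already connected.
D E (13): skip — D and E already connected.
D H (14): skip — D and H already connected.
C I (15): skip — C and I already connected.
C D (17): skip — C and D already connected.
C F (18): add — endpoints in different components.
MST edge set: {B H, D I, B D, E G, E H, C G, C F}.
Of the listed edges, {C F, C G} are in the MST → 2.

2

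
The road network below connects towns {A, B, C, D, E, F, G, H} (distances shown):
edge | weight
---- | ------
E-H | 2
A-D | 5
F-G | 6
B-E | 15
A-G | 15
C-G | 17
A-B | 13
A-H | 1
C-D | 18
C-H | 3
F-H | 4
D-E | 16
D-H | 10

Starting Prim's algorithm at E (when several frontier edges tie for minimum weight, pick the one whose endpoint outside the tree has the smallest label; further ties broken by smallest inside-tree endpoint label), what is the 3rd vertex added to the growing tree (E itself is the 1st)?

Prim, starting at E.
Step 1: cheapest edge leaving the tree is E-H (2); add H.
Step 2: cheapest edge leaving the tree is A-H (1); add A.
Step 3: cheapest edge leaving the tree is C-H (3); add C.
Step 4: cheapest edge leaving the tree is F-H (4); add F.
Step 5: cheapest edge leaving the tree is A-D (5); add D.
Step 6: cheapest edge leaving the tree is F-G (6); add G.
Step 7: cheapest edge leaving the tree is A-B (13); add B.
Vertex order: E, H, A, C, F, D, G, B. The 3rd vertex is A.

A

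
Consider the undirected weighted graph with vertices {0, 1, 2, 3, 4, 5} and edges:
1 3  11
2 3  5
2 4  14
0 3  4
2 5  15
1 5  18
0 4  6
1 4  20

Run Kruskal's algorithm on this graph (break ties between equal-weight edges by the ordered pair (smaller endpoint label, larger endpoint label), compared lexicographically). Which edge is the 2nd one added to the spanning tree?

Sort edges by weight, then run Kruskal:
0 3 (4): add. Components now {0,3} {1} {2} {4} {5}
2 3 (5): add. Components now {0,2,3} {1} {4} {5}
0 4 (6): add. Components now {0,2,3,4} {1} {5}
1 3 (11): add. Components now {0,1,2,3,4} {5}
2 4 (14): skip — 2 and 4 already connected.
2 5 (15): add. Components now {0,1,2,3,4,5}
The 2nd edge added is 2 3.

2-3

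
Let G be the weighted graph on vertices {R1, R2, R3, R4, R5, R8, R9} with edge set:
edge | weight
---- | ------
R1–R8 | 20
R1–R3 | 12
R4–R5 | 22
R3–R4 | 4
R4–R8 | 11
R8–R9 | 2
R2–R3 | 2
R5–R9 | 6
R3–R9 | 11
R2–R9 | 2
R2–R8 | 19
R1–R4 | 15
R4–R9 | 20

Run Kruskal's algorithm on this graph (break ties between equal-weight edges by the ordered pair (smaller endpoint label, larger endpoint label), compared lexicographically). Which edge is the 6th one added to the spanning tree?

R1-R3

Kruskal's algorithm — process edges by increasing weight (ties by edge label):
R2–R3 (2): add — endpoints in different components.
R2–R9 (2): add — endpoints in different components.
R8–R9 (2): add — endpoints in different components.
R3–R4 (4): add — endpoints in different components.
R5–R9 (6): add — endpoints in different components.
R3–R9 (11): skip — R9 and R3 already connected.
R4–R8 (11): skip — R8 and R4 already connected.
R1–R3 (12): add — endpoints in different components.
The 6th edge added is R1–R3.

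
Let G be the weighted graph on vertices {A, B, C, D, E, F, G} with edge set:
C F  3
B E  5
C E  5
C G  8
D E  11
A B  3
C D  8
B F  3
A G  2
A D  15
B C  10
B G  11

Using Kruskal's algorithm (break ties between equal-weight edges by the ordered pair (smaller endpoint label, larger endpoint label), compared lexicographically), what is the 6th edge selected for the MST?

C-D

Sort edges by weight, then run Kruskal:
A G (2): add — endpoints in different components.
A B (3): add — endpoints in different components.
B F (3): add — endpoints in different components.
C F (3): add — endpoints in different components.
B E (5): add — endpoints in different components.
C E (5): skip — C and E already connected.
C D (8): add — endpoints in different components.
The 6th edge added is C D.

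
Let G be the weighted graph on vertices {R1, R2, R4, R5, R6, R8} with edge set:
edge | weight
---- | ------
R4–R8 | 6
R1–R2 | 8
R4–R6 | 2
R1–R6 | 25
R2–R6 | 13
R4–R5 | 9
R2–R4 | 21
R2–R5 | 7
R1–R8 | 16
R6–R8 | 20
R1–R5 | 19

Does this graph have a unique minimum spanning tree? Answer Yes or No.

Yes

Sort edges by weight, then run Kruskal:
R4–R6 (2): add. Components now {R5} {R4,R6} {R2} {R8} {R1}
R4–R8 (6): add. Components now {R5} {R4,R6,R8} {R2} {R1}
R2–R5 (7): add. Components now {R2,R5} {R4,R6,R8} {R1}
R1–R2 (8): add. Components now {R1,R2,R5} {R4,R6,R8}
R4–R5 (9): add. Components now {R1,R2,R4,R5,R6,R8}
Every non-tree edge has weight strictly greater than the heaviest edge on the tree path between its endpoints, so the MST is unique.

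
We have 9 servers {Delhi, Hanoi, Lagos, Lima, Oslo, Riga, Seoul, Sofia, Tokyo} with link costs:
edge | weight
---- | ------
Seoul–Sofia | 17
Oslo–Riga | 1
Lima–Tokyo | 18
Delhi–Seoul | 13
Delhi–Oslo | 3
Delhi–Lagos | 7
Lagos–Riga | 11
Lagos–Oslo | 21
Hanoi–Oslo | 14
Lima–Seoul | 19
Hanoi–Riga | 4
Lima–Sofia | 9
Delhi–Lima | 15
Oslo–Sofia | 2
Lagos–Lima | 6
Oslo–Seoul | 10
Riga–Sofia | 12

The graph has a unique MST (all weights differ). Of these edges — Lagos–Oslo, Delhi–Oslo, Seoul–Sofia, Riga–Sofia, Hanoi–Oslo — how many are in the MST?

1

Kruskal: consider edges lightest-first.
Oslo–Riga (1): add — endpoints in different components.
Oslo–Sofia (2): add — endpoints in different components.
Delhi–Oslo (3): add — endpoints in different components.
Hanoi–Riga (4): add — endpoints in different components.
Lagos–Lima (6): add — endpoints in different components.
Delhi–Lagos (7): add — endpoints in different components.
Lima–Sofia (9): skip — Sofia and Lima already connected.
Oslo–Seoul (10): add — endpoints in different components.
Lagos–Riga (11): skip — Lagos and Riga already connected.
Riga–Sofia (12): skip — Sofia and Riga already connected.
Delhi–Seoul (13): skip — Seoul and Delhi already connected.
Hanoi–Oslo (14): skip — Hanoi and Oslo already connected.
Delhi–Lima (15): skip — Lima and Delhi already connected.
Seoul–Sofia (17): skip — Sofia and Seoul already connected.
Lima–Tokyo (18): add — endpoints in different components.
MST edge set: {Oslo–Riga, Oslo–Sofia, Delhi–Oslo, Hanoi–Riga, Lagos–Lima, Delhi–Lagos, Oslo–Seoul, Lima–Tokyo}.
Of the listed edges, {Delhi–Oslo} are in the MST → 1.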